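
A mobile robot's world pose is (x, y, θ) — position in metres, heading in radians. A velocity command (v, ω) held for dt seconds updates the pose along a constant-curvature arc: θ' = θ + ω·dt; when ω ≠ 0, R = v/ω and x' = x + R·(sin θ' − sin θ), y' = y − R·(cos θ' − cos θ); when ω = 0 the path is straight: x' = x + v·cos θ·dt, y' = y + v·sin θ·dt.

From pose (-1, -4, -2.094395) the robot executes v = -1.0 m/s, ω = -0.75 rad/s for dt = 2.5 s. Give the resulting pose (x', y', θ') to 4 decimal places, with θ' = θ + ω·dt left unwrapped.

θ' = -2.0944 + -0.75·2.5 = -3.9694
R = v/ω = -1.0/-0.75 = 1.3333
x' = -1 + 1.3333·(sin -3.9694 − sin -2.0944) = 1.1366
y' = -4 − 1.3333·(cos -3.9694 − cos -2.0944) = -3.7647

(1.1366, -3.7647, -3.9694)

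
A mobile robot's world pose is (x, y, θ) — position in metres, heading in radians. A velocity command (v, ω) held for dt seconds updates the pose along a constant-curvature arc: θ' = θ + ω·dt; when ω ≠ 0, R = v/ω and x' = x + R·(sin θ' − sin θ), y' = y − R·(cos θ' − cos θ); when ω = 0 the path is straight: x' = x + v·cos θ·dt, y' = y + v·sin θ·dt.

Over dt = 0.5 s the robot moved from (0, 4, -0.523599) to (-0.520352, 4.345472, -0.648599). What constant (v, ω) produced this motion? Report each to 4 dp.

Δθ = -0.648599 − -0.523599 = -0.125000
ω = Δθ/dt = -0.125000/0.5 = -0.2500
R = Δx/(sin θ' − sin θ) = 5.0000
v = R·ω = 5.0000·-0.2500 = -1.2500

v = -1.2500, ω = -0.2500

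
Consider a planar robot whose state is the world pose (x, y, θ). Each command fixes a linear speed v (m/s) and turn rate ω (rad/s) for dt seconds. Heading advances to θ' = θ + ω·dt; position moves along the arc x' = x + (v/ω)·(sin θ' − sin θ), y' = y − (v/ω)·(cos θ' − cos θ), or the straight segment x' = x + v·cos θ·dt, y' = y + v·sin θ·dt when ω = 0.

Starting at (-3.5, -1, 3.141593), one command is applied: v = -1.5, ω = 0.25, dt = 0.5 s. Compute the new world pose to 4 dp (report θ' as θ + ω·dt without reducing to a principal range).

θ' = 3.1416 + 0.25·0.5 = 3.2666
R = v/ω = -1.5/0.25 = -6.0000
x' = -3.5 + -6.0000·(sin 3.2666 − sin 3.1416) = -2.7520
y' = -1 − -6.0000·(cos 3.2666 − cos 3.1416) = -0.9532

(-2.7520, -0.9532, 3.2666)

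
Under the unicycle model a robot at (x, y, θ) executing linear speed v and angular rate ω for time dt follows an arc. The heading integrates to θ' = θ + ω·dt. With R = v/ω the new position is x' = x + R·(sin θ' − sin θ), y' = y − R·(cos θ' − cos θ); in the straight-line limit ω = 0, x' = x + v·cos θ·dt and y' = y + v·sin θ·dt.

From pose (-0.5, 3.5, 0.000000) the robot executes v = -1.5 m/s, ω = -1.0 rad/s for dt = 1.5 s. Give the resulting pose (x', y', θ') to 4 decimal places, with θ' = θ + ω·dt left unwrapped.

(-1.9962, 4.8939, -1.5000)

θ' = 0.0000 + -1.0·1.5 = -1.5000
R = v/ω = -1.5/-1.0 = 1.5000
x' = -0.5 + 1.5000·(sin -1.5000 − sin 0.0000) = -1.9962
y' = 3.5 − 1.5000·(cos -1.5000 − cos 0.0000) = 4.8939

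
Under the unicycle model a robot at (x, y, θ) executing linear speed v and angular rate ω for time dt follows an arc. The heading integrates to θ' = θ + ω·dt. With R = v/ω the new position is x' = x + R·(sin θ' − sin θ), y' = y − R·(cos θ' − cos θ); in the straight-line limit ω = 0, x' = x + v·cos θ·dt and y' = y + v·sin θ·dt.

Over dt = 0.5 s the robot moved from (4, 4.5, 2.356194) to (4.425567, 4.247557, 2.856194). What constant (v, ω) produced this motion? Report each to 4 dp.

v = -1.0000, ω = 1.0000

Δθ = 2.856194 − 2.356194 = 0.500000
ω = Δθ/dt = 0.500000/0.5 = 1.0000
R = Δx/(sin θ' − sin θ) = -1.0000
v = R·ω = -1.0000·1.0000 = -1.0000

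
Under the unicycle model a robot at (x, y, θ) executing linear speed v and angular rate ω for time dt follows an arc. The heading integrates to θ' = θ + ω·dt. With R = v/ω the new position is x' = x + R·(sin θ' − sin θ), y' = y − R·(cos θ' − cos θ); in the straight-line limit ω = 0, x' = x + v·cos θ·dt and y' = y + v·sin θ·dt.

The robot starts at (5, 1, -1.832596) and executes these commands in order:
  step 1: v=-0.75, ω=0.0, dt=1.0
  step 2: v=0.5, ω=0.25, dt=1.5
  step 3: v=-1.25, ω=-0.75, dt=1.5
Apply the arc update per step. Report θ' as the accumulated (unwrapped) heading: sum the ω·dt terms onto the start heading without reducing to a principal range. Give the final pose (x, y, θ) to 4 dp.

step 1: θ'=-1.8326 (straight) → pose (5.1941, 1.7244, -1.8326)
step 2: θ'=-1.4576 (R=2.0000) → pose (5.1388, 0.9809, -1.4576)
step 3: θ'=-2.5826 (R=1.6667) → pose (5.9109, 2.5821, -2.5826)

(5.9109, 2.5821, -2.5826)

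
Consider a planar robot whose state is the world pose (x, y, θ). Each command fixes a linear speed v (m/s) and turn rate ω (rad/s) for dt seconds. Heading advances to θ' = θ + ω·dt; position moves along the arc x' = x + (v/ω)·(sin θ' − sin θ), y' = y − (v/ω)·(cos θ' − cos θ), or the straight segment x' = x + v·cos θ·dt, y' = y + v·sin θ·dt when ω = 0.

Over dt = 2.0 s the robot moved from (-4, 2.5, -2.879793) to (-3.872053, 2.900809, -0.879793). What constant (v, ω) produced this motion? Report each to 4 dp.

Δθ = -0.879793 − -2.879793 = 2.000000
ω = Δθ/dt = 2.000000/2.0 = 1.0000
R = −Δy/(cos θ' − cos θ) = -0.2500
v = R·ω = -0.2500·1.0000 = -0.2500

v = -0.2500, ω = 1.0000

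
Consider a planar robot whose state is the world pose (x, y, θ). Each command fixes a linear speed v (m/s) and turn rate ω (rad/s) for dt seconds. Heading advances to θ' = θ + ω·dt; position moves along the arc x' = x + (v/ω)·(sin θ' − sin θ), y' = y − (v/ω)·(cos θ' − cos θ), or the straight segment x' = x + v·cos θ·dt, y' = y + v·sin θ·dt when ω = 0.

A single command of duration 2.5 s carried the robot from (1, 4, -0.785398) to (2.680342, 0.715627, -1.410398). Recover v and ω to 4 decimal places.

v = 1.5000, ω = -0.2500

Δθ = -1.410398 − -0.785398 = -0.625000
ω = Δθ/dt = -0.625000/2.5 = -0.2500
R = −Δy/(cos θ' − cos θ) = -6.0000
v = R·ω = -6.0000·-0.2500 = 1.5000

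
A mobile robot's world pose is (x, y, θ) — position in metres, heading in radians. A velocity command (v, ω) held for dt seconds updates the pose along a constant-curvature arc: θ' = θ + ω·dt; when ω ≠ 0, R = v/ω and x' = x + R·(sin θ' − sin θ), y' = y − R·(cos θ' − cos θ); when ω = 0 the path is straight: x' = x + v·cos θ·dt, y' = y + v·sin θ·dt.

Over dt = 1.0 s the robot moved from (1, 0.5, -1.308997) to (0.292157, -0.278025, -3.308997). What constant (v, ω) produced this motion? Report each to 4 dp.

Δθ = -3.308997 − -1.308997 = -2.000000
ω = Δθ/dt = -2.000000/1.0 = -2.0000
R = −Δy/(cos θ' − cos θ) = -0.6250
v = R·ω = -0.6250·-2.0000 = 1.2500

v = 1.2500, ω = -2.0000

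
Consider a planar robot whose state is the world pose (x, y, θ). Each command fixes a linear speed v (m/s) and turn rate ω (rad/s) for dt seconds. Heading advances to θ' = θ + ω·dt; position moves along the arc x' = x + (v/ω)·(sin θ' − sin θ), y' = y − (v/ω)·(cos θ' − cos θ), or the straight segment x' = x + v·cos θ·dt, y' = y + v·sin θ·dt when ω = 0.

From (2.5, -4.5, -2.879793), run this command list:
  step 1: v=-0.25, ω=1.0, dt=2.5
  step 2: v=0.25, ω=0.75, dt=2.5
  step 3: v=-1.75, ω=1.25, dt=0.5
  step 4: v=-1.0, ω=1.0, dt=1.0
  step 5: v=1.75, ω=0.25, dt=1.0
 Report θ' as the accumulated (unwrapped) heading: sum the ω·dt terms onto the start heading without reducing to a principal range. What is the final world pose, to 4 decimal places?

step 1: θ'=-0.3798 (R=-0.2500) → pose (2.5280, -4.0263, -0.3798)
step 2: θ'=1.4952 (R=0.3333) → pose (2.9839, -3.7419, 1.4952)
step 3: θ'=2.1202 (R=-1.4000) → pose (3.1860, -4.5787, 2.1202)
step 4: θ'=3.1202 (R=-1.0000) → pose (4.0174, -5.0563, 3.1202)
step 5: θ'=3.3702 (R=7.0000) → pose (2.2813, -5.2368, 3.3702)

(2.2813, -5.2368, 3.3702)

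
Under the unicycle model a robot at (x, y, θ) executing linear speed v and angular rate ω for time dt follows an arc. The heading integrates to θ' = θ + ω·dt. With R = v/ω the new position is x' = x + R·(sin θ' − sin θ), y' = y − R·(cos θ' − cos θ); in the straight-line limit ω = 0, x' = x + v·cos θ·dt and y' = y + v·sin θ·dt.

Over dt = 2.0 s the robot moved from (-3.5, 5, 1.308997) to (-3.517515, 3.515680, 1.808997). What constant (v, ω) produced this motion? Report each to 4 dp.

Δθ = 1.808997 − 1.308997 = 0.500000
ω = Δθ/dt = 0.500000/2.0 = 0.2500
R = −Δy/(cos θ' − cos θ) = -3.0000
v = R·ω = -3.0000·0.2500 = -0.7500

v = -0.7500, ω = 0.2500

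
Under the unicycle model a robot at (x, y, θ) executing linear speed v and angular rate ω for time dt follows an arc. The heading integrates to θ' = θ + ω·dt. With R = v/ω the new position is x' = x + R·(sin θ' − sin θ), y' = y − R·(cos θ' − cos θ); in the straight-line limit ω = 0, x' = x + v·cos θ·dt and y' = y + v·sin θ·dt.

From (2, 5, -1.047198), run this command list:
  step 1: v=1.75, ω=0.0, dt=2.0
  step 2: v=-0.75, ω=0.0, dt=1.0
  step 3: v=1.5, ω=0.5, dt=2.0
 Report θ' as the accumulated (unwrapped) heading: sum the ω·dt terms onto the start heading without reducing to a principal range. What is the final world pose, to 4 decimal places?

(5.8315, 1.1218, -0.0472)

step 1: θ'=-1.0472 (straight) → pose (3.7500, 1.9689, -1.0472)
step 2: θ'=-1.0472 (straight) → pose (3.3750, 2.6184, -1.0472)
step 3: θ'=-0.0472 (R=3.0000) → pose (5.8315, 1.1218, -0.0472)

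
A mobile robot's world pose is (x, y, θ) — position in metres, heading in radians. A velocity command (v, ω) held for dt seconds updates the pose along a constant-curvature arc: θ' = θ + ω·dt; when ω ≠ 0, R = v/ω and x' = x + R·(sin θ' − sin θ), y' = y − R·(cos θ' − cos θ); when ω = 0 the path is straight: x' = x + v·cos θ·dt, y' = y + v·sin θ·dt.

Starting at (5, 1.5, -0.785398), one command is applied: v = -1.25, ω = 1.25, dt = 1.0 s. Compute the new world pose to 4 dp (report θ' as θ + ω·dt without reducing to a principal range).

(3.8448, 1.6869, 0.4646)

θ' = -0.7854 + 1.25·1.0 = 0.4646
R = v/ω = -1.25/1.25 = -1.0000
x' = 5 + -1.0000·(sin 0.4646 − sin -0.7854) = 3.8448
y' = 1.5 − -1.0000·(cos 0.4646 − cos -0.7854) = 1.6869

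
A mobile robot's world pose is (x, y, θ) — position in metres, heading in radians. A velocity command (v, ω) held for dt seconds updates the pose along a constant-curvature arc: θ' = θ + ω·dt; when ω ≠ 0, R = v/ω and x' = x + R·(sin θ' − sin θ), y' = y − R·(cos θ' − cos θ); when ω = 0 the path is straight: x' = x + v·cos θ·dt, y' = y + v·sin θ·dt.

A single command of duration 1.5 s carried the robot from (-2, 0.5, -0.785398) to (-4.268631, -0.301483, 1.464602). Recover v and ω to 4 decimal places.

v = -2.0000, ω = 1.5000

Δθ = 1.464602 − -0.785398 = 2.250000
ω = Δθ/dt = 2.250000/1.5 = 1.5000
R = Δx/(sin θ' − sin θ) = -1.3333
v = R·ω = -1.3333·1.5000 = -2.0000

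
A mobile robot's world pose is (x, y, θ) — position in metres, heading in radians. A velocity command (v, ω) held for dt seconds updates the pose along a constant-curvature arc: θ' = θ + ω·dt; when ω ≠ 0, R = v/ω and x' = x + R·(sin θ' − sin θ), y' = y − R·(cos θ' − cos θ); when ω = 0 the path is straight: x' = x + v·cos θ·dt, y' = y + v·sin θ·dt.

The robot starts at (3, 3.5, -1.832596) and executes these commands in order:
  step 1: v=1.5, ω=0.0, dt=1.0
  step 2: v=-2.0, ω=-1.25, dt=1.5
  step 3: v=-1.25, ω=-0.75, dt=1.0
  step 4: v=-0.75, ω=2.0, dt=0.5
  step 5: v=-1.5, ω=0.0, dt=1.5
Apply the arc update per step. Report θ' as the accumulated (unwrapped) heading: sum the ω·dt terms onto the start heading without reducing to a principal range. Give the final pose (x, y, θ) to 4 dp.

step 1: θ'=-1.8326 (straight) → pose (2.6118, 2.0511, -1.8326)
step 2: θ'=-3.7076 (R=1.6000) → pose (5.0153, 2.9875, -3.7076)
step 3: θ'=-4.4576 (R=1.6667) → pose (5.7344, 2.0008, -4.4576)
step 4: θ'=-3.4576 (R=-0.3750) → pose (5.9807, 1.7389, -3.4576)
step 5: θ'=-3.4576 (straight) → pose (8.1193, 1.0397, -3.4576)

(8.1193, 1.0397, -3.4576)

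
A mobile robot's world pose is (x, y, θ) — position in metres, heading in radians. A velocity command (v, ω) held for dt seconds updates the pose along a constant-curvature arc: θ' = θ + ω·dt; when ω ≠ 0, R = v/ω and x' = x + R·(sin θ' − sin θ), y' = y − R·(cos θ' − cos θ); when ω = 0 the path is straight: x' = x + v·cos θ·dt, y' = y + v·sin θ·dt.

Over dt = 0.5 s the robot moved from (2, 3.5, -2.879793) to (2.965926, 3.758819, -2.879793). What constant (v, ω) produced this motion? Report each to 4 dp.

v = -2.0000, ω = 0.0000

Δθ = -2.879793 − -2.879793 = 0.000000
ω = Δθ/dt = 0.000000/0.5 = 0.0000
ω = 0 → v = (Δx·cos θ + Δy·sin θ)/dt = -2.0000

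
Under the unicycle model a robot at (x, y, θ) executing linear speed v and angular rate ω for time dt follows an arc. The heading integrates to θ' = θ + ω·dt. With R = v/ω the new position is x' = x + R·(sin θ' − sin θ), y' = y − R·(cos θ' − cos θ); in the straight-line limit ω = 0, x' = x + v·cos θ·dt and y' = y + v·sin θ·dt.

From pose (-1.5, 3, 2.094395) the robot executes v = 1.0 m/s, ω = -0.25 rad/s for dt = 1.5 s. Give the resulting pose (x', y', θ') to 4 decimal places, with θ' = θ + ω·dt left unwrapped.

θ' = 2.0944 + -0.25·1.5 = 1.7194
R = v/ω = 1.0/-0.25 = -4.0000
x' = -1.5 + -4.0000·(sin 1.7194 − sin 2.0944) = -1.9918
y' = 3 − -4.0000·(cos 1.7194 − cos 2.0944) = 4.4078

(-1.9918, 4.4078, 1.7194)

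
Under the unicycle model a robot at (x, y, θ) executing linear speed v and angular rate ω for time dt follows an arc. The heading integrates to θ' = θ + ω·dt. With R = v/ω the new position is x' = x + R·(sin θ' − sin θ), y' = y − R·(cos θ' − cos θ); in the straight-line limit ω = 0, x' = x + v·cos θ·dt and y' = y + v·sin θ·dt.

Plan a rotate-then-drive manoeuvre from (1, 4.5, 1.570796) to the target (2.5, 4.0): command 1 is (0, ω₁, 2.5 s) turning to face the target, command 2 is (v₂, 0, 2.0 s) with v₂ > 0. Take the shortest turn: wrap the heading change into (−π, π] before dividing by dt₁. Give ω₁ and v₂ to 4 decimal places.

heading to target = atan2(4−4.5, 2.5−1) = -0.3218
Δθ = wrap(-0.3218 − 1.5708) = -1.8925; ω₁ = Δθ/dt₁ = -0.7570
distance = √((2.5−1)² + (4−4.5)²) = 1.5811; v₂ = distance/dt₂ = 0.7906

ω₁ = -0.7570, v₂ = 0.7906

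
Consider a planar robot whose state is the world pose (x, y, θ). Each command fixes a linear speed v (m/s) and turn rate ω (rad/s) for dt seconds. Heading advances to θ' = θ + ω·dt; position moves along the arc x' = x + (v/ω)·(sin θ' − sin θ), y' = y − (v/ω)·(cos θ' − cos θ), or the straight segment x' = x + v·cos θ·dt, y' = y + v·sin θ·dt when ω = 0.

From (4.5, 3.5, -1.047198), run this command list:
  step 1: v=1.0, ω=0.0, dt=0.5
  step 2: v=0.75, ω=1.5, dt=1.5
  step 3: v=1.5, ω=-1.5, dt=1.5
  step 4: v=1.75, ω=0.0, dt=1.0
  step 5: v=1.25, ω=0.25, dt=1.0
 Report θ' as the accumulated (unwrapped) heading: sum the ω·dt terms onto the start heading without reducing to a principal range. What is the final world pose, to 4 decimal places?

(9.0767, 0.7683, -0.7972)

step 1: θ'=-1.0472 (straight) → pose (4.7500, 3.0670, -1.0472)
step 2: θ'=1.2028 (R=0.5000) → pose (5.6495, 3.1371, 1.2028)
step 3: θ'=-1.0472 (R=-1.0000) → pose (7.4486, 3.2774, -1.0472)
step 4: θ'=-1.0472 (straight) → pose (8.3236, 1.7618, -1.0472)
step 5: θ'=-0.7972 (R=5.0000) → pose (9.0767, 0.7683, -0.7972)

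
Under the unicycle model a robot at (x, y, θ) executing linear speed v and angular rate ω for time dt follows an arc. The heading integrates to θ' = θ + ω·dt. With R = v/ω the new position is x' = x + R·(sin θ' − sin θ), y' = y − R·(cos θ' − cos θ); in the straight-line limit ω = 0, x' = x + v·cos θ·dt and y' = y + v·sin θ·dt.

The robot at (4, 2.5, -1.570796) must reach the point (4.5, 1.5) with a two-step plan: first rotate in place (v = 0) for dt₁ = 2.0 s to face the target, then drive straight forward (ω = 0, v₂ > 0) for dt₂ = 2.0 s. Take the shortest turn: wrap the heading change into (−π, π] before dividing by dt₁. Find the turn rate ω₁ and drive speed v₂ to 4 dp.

heading to target = atan2(1.5−2.5, 4.5−4) = -1.1071
Δθ = wrap(-1.1071 − -1.5708) = 0.4636; ω₁ = Δθ/dt₁ = 0.2318
distance = √((4.5−4)² + (1.5−2.5)²) = 1.1180; v₂ = distance/dt₂ = 0.5590

ω₁ = 0.2318, v₂ = 0.5590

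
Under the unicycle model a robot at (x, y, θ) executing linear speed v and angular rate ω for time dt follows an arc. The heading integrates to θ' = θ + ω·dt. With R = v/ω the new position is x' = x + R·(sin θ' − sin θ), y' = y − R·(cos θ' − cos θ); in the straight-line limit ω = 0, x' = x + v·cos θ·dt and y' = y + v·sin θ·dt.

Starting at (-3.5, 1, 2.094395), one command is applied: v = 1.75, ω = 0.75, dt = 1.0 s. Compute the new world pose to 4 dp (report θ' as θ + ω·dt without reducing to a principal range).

θ' = 2.0944 + 0.75·1.0 = 2.8444
R = v/ω = 1.75/0.75 = 2.3333
x' = -3.5 + 2.3333·(sin 2.8444 − sin 2.0944) = -4.8374
y' = 1 − 2.3333·(cos 2.8444 − cos 2.0944) = 2.0644

(-4.8374, 2.0644, 2.8444)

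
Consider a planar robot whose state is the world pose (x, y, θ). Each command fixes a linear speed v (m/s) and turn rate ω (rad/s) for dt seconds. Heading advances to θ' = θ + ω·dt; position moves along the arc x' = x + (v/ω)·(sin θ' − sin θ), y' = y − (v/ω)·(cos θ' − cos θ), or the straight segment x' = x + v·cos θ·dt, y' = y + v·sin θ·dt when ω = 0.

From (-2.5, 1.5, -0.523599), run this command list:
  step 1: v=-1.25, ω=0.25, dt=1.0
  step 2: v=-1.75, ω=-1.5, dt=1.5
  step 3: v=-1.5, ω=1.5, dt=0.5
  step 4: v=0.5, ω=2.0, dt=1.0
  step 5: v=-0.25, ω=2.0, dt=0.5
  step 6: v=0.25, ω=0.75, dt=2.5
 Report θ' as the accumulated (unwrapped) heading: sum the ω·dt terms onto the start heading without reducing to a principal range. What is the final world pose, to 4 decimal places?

(-3.6986, 4.7437, 3.1014)

step 1: θ'=-0.2736 (R=-5.0000) → pose (-3.6490, 1.9839, -0.2736)
step 2: θ'=-2.5236 (R=1.1667) → pose (-4.0097, 4.0581, -2.5236)
step 3: θ'=-1.7736 (R=-1.0000) → pose (-3.6096, 4.6717, -1.7736)
step 4: θ'=0.2264 (R=0.2500) → pose (-3.3086, 4.3777, 0.2264)
step 5: θ'=1.2264 (R=-0.1250) → pose (-3.3982, 4.2981, 1.2264)
step 6: θ'=3.1014 (R=0.3333) → pose (-3.6986, 4.7437, 3.1014)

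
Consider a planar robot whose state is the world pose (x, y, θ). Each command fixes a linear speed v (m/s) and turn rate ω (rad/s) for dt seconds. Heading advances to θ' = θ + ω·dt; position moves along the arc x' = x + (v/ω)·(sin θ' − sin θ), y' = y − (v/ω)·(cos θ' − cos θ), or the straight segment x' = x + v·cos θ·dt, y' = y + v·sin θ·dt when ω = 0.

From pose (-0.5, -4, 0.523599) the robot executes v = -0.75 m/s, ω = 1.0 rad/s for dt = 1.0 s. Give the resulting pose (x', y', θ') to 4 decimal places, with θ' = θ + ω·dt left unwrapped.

(-0.8742, -4.6141, 1.5236)

θ' = 0.5236 + 1.0·1.0 = 1.5236
R = v/ω = -0.75/1.0 = -0.7500
x' = -0.5 + -0.7500·(sin 1.5236 − sin 0.5236) = -0.8742
y' = -4 − -0.7500·(cos 1.5236 − cos 0.5236) = -4.6141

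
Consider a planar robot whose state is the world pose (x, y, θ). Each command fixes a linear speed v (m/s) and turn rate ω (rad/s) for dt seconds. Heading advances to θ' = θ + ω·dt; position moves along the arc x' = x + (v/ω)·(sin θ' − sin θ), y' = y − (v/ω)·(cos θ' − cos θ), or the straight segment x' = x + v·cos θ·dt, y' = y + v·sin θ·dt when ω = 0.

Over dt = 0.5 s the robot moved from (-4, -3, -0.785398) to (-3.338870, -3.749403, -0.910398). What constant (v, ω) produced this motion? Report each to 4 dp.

v = 2.0000, ω = -0.2500

Δθ = -0.910398 − -0.785398 = -0.125000
ω = Δθ/dt = -0.125000/0.5 = -0.2500
R = −Δy/(cos θ' − cos θ) = -8.0000
v = R·ω = -8.0000·-0.2500 = 2.0000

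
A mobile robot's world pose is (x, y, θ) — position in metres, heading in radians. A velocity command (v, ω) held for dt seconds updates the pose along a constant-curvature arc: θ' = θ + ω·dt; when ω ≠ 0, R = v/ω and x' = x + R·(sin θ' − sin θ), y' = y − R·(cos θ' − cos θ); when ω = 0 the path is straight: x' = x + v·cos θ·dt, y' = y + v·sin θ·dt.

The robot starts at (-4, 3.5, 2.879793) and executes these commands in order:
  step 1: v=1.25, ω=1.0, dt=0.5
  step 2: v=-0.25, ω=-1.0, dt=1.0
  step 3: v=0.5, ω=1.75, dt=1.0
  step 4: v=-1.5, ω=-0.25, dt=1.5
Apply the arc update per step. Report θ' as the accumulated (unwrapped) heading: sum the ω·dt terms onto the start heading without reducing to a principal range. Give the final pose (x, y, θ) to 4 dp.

step 1: θ'=3.3798 (R=1.2500) → pose (-4.6185, 3.5073, 3.3798)
step 2: θ'=2.3798 (R=0.2500) → pose (-4.3869, 3.4453, 2.3798)
step 3: θ'=4.1298 (R=0.2857) → pose (-4.8227, 3.3957, 4.1298)
step 4: θ'=3.7548 (R=6.0000) → pose (-3.2654, 5.0014, 3.7548)

(-3.2654, 5.0014, 3.7548)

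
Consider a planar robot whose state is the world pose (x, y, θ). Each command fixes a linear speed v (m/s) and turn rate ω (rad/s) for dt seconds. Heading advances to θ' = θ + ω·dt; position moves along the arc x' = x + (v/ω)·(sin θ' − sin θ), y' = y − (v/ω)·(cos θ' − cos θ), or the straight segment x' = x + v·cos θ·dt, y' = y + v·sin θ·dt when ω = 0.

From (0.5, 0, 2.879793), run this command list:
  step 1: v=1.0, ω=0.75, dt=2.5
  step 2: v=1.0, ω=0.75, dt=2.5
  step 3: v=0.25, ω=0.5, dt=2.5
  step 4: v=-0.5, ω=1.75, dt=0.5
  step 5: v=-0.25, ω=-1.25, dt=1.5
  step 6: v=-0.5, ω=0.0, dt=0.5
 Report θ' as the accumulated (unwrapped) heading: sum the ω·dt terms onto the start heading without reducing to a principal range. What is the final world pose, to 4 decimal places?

(0.8274, -2.7380, 6.8798)

step 1: θ'=4.7548 (R=1.3333) → pose (-1.1772, -1.3444, 4.7548)
step 2: θ'=6.6298 (R=1.3333) → pose (0.6079, -2.5419, 6.6298)
step 3: θ'=7.8798 (R=0.5000) → pose (0.9378, -2.0588, 7.8798)
step 4: θ'=8.7548 (R=-0.2857) → pose (1.0460, -2.2754, 8.7548)
step 5: θ'=6.8798 (R=0.2000) → pose (1.0342, -2.5976, 6.8798)
step 6: θ'=6.8798 (straight) → pose (0.8274, -2.7380, 6.8798)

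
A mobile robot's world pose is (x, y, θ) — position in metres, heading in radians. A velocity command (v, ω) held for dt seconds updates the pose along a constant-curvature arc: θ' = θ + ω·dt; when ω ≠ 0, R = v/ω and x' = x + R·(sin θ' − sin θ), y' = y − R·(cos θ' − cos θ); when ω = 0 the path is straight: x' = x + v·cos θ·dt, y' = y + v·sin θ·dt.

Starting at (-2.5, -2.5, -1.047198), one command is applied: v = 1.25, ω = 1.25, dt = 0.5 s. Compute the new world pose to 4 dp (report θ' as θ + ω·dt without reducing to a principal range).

(-2.0437, -2.9122, -0.4222)

θ' = -1.0472 + 1.25·0.5 = -0.4222
R = v/ω = 1.25/1.25 = 1.0000
x' = -2.5 + 1.0000·(sin -0.4222 − sin -1.0472) = -2.0437
y' = -2.5 − 1.0000·(cos -0.4222 − cos -1.0472) = -2.9122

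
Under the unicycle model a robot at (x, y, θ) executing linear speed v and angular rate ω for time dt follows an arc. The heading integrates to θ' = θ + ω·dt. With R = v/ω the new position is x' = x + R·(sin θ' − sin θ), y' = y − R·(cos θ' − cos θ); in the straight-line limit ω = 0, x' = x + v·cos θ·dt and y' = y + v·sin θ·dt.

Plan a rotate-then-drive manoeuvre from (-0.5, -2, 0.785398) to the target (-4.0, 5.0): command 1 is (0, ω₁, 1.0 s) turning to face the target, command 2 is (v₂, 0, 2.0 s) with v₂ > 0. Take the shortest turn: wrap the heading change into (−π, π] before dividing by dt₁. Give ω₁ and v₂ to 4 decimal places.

ω₁ = 1.2490, v₂ = 3.9131

heading to target = atan2(5−-2, -4−-0.5) = 2.0344
Δθ = wrap(2.0344 − 0.7854) = 1.2490; ω₁ = Δθ/dt₁ = 1.2490
distance = √((-4−-0.5)² + (5−-2)²) = 7.8262; v₂ = distance/dt₂ = 3.9131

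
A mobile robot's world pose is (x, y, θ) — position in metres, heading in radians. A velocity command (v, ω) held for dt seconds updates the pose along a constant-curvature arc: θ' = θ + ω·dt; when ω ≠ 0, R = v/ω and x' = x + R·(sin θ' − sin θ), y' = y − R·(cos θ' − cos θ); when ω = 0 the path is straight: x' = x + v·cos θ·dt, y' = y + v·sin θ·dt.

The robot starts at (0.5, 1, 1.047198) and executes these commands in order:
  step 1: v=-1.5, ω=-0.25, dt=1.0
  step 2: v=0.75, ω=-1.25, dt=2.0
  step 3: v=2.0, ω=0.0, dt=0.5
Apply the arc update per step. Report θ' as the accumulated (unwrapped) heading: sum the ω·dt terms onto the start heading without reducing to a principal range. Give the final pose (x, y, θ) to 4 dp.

step 1: θ'=0.7972 (R=6.0000) → pose (-0.4037, -0.1923, 0.7972)
step 2: θ'=-1.7028 (R=-0.6000) → pose (0.6203, -0.6905, -1.7028)
step 3: θ'=-1.7028 (straight) → pose (0.4887, -1.6818, -1.7028)

(0.4887, -1.6818, -1.7028)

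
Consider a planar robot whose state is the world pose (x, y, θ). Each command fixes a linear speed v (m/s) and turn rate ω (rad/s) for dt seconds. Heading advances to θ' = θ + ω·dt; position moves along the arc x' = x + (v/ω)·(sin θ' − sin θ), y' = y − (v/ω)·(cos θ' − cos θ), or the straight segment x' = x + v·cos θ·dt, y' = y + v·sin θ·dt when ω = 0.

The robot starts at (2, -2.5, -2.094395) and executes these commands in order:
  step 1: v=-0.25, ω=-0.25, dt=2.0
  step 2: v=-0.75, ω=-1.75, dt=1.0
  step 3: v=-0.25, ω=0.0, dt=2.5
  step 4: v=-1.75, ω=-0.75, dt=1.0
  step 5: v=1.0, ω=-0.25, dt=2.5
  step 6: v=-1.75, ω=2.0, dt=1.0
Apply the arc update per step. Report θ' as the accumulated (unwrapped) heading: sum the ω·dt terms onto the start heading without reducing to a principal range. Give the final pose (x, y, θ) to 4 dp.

(4.7452, -4.2329, -3.7194)

step 1: θ'=-2.5944 (R=1.0000) → pose (2.3457, -2.1460, -2.5944)
step 2: θ'=-4.3444 (R=0.4286) → pose (2.9686, -2.3578, -4.3444)
step 3: θ'=-4.3444 (straight) → pose (3.1934, -2.9410, -4.3444)
step 4: θ'=-5.0944 (R=2.3333) → pose (3.1815, -4.6502, -5.0944)
step 5: θ'=-5.7194 (R=-4.0000) → pose (4.7556, -2.7604, -5.7194)
step 6: θ'=-3.7194 (R=-0.8750) → pose (4.7452, -4.2329, -3.7194)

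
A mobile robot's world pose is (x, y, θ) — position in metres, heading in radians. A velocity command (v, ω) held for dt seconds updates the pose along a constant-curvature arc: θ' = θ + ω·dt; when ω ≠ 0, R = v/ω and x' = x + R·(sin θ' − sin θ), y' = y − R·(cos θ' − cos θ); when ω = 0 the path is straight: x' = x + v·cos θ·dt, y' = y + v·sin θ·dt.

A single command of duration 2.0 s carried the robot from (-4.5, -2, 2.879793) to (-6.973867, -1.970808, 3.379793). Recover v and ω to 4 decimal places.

v = 1.2500, ω = 0.2500

Δθ = 3.379793 − 2.879793 = 0.500000
ω = Δθ/dt = 0.500000/2.0 = 0.2500
R = Δx/(sin θ' − sin θ) = 5.0000
v = R·ω = 5.0000·0.2500 = 1.2500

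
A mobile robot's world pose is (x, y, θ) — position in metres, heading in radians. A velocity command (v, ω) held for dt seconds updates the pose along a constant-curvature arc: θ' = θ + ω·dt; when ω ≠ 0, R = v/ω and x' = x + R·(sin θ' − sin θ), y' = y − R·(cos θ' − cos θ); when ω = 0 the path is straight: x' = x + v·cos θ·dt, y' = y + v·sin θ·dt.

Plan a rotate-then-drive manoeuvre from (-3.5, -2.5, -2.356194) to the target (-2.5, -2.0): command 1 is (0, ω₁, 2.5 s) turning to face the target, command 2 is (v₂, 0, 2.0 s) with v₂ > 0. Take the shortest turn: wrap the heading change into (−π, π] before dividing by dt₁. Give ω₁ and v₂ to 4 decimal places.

ω₁ = 1.1279, v₂ = 0.5590

heading to target = atan2(-2−-2.5, -2.5−-3.5) = 0.4636
Δθ = wrap(0.4636 − -2.3562) = 2.8198; ω₁ = Δθ/dt₁ = 1.1279
distance = √((-2.5−-3.5)² + (-2−-2.5)²) = 1.1180; v₂ = distance/dt₂ = 0.5590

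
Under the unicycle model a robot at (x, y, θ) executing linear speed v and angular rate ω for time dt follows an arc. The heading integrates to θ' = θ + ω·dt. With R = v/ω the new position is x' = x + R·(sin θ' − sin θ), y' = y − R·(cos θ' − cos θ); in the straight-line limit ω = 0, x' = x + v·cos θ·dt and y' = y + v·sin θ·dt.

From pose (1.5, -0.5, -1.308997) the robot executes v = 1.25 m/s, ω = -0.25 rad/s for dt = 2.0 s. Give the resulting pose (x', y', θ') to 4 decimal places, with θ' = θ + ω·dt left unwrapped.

θ' = -1.3090 + -0.25·2.0 = -1.8090
R = v/ω = 1.25/-0.25 = -5.0000
x' = 1.5 + -5.0000·(sin -1.8090 − sin -1.3090) = 1.5292
y' = -0.5 − -5.0000·(cos -1.8090 − cos -1.3090) = -2.9739

(1.5292, -2.9739, -1.8090)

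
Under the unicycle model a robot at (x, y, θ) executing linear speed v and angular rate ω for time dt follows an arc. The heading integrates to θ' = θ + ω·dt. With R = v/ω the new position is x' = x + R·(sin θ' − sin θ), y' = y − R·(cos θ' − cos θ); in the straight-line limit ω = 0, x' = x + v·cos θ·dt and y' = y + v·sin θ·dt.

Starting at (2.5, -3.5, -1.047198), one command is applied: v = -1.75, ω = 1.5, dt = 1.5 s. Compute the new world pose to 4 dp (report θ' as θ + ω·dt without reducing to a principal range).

(0.4011, -3.6636, 1.2028)

θ' = -1.0472 + 1.5·1.5 = 1.2028
R = v/ω = -1.75/1.5 = -1.1667
x' = 2.5 + -1.1667·(sin 1.2028 − sin -1.0472) = 0.4011
y' = -3.5 − -1.1667·(cos 1.2028 − cos -1.0472) = -3.6636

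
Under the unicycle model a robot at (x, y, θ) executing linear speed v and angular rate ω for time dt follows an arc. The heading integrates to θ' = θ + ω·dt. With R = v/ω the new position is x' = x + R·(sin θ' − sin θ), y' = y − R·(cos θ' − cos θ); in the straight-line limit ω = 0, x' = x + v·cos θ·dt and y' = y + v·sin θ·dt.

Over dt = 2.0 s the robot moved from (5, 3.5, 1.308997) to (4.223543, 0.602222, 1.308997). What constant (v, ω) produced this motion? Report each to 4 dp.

Δθ = 1.308997 − 1.308997 = 0.000000
ω = Δθ/dt = 0.000000/2.0 = 0.0000
ω = 0 → v = (Δx·cos θ + Δy·sin θ)/dt = -1.5000

v = -1.5000, ω = 0.0000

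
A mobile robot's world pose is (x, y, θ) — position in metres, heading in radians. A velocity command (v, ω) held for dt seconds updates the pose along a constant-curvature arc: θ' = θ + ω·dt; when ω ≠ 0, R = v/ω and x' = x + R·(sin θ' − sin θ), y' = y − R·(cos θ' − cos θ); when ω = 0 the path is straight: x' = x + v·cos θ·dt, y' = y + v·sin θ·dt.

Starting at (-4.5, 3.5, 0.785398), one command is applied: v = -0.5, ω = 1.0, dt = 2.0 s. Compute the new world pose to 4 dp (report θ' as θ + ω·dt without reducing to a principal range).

(-4.3208, 2.6778, 2.7854)

θ' = 0.7854 + 1.0·2.0 = 2.7854
R = v/ω = -0.5/1.0 = -0.5000
x' = -4.5 + -0.5000·(sin 2.7854 − sin 0.7854) = -4.3208
y' = 3.5 − -0.5000·(cos 2.7854 − cos 0.7854) = 2.6778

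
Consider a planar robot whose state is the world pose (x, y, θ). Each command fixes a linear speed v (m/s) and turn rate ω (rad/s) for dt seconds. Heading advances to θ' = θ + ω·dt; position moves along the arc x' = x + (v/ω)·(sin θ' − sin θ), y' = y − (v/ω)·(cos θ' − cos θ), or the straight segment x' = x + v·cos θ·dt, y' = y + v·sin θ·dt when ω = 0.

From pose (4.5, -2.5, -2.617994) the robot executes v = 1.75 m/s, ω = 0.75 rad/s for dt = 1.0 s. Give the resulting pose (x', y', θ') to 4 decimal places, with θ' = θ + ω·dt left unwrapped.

(3.4356, -3.8374, -1.8680)

θ' = -2.6180 + 0.75·1.0 = -1.8680
R = v/ω = 1.75/0.75 = 2.3333
x' = 4.5 + 2.3333·(sin -1.8680 − sin -2.6180) = 3.4356
y' = -2.5 − 2.3333·(cos -1.8680 − cos -2.6180) = -3.8374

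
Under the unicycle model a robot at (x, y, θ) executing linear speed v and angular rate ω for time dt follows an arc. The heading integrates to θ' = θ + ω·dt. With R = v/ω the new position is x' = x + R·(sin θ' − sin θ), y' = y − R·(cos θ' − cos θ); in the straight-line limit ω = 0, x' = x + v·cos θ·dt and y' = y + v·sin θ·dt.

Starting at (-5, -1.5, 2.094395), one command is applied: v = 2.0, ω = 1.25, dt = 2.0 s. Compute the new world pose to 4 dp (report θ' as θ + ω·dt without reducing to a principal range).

(-7.9745, -2.1116, 4.5944)

θ' = 2.0944 + 1.25·2.0 = 4.5944
R = v/ω = 2.0/1.25 = 1.6000
x' = -5 + 1.6000·(sin 4.5944 − sin 2.0944) = -7.9745
y' = -1.5 − 1.6000·(cos 4.5944 − cos 2.0944) = -2.1116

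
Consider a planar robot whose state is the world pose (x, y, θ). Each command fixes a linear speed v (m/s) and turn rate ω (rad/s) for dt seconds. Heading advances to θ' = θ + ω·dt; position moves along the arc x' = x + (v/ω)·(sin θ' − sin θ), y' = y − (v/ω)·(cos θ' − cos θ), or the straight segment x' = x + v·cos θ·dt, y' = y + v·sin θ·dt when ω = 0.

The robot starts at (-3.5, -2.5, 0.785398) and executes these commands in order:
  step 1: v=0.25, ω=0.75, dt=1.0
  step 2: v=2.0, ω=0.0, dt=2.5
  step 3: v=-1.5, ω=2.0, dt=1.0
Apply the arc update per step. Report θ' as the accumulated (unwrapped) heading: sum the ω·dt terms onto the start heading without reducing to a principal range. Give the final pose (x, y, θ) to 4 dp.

(-2.1883, 2.0016, 3.5354)

step 1: θ'=1.5354 (R=0.3333) → pose (-3.4026, -2.2761, 1.5354)
step 2: θ'=1.5354 (straight) → pose (-3.2256, 2.7208, 1.5354)
step 3: θ'=3.5354 (R=-0.7500) → pose (-2.1883, 2.0016, 3.5354)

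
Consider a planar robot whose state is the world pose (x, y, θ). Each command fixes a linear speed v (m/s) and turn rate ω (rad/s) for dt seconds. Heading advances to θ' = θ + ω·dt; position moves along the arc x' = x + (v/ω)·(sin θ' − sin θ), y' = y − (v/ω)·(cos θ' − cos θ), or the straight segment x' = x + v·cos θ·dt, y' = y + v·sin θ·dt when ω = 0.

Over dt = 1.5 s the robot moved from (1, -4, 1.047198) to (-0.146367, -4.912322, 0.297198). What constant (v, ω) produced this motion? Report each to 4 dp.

Δθ = 0.297198 − 1.047198 = -0.750000
ω = Δθ/dt = -0.750000/1.5 = -0.5000
R = Δx/(sin θ' − sin θ) = 2.0000
v = R·ω = 2.0000·-0.5000 = -1.0000

v = -1.0000, ω = -0.5000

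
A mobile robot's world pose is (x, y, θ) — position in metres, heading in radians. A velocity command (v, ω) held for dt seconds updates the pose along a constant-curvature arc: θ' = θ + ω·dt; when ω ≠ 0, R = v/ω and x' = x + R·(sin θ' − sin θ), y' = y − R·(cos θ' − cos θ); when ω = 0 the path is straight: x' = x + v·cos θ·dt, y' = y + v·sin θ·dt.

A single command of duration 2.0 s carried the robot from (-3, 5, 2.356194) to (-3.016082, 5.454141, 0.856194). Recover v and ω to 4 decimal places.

Δθ = 0.856194 − 2.356194 = -1.500000
ω = Δθ/dt = -1.500000/2.0 = -0.7500
R = −Δy/(cos θ' − cos θ) = -0.3333
v = R·ω = -0.3333·-0.7500 = 0.2500

v = 0.2500, ω = -0.7500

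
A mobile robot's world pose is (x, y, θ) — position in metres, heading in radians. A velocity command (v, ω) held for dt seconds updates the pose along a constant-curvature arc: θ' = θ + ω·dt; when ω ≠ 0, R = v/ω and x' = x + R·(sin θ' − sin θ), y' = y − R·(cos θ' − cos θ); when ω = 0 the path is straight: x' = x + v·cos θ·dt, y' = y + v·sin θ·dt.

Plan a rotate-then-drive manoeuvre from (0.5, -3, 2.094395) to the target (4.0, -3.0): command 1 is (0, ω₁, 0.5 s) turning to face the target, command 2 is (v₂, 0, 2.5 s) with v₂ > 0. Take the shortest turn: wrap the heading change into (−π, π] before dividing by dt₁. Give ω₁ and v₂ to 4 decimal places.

heading to target = atan2(-3−-3, 4−0.5) = 0.0000
Δθ = wrap(0.0000 − 2.0944) = -2.0944; ω₁ = Δθ/dt₁ = -4.1888
distance = √((4−0.5)² + (-3−-3)²) = 3.5000; v₂ = distance/dt₂ = 1.4000

ω₁ = -4.1888, v₂ = 1.4000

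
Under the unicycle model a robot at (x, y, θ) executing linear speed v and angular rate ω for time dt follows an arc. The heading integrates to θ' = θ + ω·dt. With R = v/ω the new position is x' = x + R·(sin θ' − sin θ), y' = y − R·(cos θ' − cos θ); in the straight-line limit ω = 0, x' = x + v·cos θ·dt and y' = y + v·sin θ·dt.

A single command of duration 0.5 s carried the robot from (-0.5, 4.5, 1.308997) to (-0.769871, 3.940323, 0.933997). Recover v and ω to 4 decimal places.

v = -1.2500, ω = -0.7500

Δθ = 0.933997 − 1.308997 = -0.375000
ω = Δθ/dt = -0.375000/0.5 = -0.7500
R = −Δy/(cos θ' − cos θ) = 1.6667
v = R·ω = 1.6667·-0.7500 = -1.2500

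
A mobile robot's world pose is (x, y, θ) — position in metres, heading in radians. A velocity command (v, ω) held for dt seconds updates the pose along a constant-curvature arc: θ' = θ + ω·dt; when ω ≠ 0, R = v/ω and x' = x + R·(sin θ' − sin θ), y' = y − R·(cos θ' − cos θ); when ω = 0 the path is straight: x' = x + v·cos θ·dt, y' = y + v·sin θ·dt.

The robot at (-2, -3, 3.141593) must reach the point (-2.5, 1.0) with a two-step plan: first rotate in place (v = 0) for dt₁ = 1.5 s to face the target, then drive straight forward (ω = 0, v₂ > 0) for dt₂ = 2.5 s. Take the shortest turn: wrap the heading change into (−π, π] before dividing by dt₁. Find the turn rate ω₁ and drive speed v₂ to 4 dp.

ω₁ = -0.9643, v₂ = 1.6125

heading to target = atan2(1−-3, -2.5−-2) = 1.6952
Δθ = wrap(1.6952 − 3.1416) = -1.4464; ω₁ = Δθ/dt₁ = -0.9643
distance = √((-2.5−-2)² + (1−-3)²) = 4.0311; v₂ = distance/dt₂ = 1.6125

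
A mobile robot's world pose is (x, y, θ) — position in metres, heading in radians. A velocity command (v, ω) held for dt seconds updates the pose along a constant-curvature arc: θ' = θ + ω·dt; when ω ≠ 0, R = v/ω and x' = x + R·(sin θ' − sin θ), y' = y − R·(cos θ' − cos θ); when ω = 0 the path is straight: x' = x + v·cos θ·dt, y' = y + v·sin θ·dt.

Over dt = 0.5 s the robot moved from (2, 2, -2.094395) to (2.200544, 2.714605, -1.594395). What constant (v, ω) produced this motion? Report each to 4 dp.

Δθ = -1.594395 − -2.094395 = 0.500000
ω = Δθ/dt = 0.500000/0.5 = 1.0000
R = −Δy/(cos θ' − cos θ) = -1.5000
v = R·ω = -1.5000·1.0000 = -1.5000

v = -1.5000, ω = 1.0000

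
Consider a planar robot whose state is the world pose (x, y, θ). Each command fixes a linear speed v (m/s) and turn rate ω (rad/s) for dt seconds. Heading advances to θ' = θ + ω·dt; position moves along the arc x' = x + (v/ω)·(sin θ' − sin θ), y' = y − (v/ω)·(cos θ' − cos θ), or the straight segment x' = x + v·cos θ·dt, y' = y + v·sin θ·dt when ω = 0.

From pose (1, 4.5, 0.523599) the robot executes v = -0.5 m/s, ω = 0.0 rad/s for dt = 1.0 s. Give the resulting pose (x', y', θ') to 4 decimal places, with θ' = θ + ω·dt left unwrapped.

θ' = 0.5236 + 0.0·1.0 = 0.5236
ω = 0 → straight: x' = 1 + -0.5·cos(0.5236)·1.0 = 0.5670
y' = 4.5 + -0.5·sin(0.5236)·1.0 = 4.2500

(0.5670, 4.2500, 0.5236)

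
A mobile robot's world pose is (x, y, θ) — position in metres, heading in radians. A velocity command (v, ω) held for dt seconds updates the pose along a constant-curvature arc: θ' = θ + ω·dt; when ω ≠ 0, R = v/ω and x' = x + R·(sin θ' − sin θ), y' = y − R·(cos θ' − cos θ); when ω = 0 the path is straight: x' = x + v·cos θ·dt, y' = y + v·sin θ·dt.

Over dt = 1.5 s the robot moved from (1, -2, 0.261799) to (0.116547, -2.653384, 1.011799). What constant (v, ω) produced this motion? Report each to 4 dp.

v = -0.7500, ω = 0.5000

Δθ = 1.011799 − 0.261799 = 0.750000
ω = Δθ/dt = 0.750000/1.5 = 0.5000
R = Δx/(sin θ' − sin θ) = -1.5000
v = R·ω = -1.5000·0.5000 = -0.7500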